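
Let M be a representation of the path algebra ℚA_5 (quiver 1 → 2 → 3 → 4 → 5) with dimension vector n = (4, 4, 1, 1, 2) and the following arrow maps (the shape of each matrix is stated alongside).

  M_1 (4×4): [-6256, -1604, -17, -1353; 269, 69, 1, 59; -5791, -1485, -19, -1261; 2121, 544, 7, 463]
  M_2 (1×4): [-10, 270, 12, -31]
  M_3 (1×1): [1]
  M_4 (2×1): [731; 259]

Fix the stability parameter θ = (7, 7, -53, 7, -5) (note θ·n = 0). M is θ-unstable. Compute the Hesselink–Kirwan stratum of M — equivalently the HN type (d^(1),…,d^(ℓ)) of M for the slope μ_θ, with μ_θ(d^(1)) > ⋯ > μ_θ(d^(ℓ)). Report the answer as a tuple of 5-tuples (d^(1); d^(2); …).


Via rank(M_{q-1}∘⋯∘M_p): M ≅ I[1,1], I[1,2]^2, I[1,5], I[2,2], I[5,5].
μ_θ-semistable layers: μ^(1)=7; μ^(2)=1; μ^(3)=-5; μ^(4)=-13

((3, 3, 0, 0, 0); (0, 0, 0, 1, 1); (0, 0, 0, 0, 1); (1, 1, 1, 0, 0))


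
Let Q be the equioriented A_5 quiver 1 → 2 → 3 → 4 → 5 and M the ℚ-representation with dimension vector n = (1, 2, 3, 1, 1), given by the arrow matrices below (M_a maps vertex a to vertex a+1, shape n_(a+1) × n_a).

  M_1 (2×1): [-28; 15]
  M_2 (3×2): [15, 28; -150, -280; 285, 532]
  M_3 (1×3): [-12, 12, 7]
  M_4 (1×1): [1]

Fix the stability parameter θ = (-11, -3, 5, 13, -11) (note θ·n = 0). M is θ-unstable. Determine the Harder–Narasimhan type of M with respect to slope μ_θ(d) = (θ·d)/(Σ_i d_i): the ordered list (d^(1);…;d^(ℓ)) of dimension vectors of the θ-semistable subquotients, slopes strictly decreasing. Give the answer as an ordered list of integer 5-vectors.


Via rank(M_{q-1}∘⋯∘M_p): M ≅ I[1,2], I[2,5], I[3,3]^2.
μ_θ-semistable layers: μ^(1)=5; μ^(2)=7/3; μ^(3)=-3; μ^(4)=-11

((0, 0, 2, 0, 0); (0, 0, 1, 1, 1); (0, 2, 0, 0, 0); (1, 0, 0, 0, 0))


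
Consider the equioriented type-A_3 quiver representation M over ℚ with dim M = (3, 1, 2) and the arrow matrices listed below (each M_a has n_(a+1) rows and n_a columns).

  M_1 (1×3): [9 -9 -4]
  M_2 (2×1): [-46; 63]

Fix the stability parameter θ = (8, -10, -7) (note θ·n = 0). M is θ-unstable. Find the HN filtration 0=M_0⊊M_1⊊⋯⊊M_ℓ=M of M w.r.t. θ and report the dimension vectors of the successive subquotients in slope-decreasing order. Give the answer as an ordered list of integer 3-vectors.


Barcode: M ≅ I[1,1]^2, I[1,3], I[3,3]. HN layers by μ_θ (3 steps, strictly decreasing):
  μ^(1)=8; μ^(2)=-3; μ^(3)=-7

((2, 0, 0); (1, 1, 1); (0, 0, 1))


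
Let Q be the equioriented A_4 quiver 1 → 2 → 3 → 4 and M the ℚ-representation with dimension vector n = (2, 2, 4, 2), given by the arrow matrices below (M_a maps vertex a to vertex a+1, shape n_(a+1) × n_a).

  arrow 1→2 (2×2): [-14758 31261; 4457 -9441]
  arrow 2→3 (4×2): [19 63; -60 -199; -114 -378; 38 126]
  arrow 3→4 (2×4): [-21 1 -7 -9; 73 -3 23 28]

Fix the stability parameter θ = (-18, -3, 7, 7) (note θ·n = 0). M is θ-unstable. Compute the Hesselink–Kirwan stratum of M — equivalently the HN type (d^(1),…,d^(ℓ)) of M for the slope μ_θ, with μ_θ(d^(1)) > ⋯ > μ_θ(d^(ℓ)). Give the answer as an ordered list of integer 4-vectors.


Barcode: M ≅ I[1,3], I[1,4], I[3,3], I[3,4]. HN layers by μ_θ (3 steps, strictly decreasing):
  μ^(1)=7; μ^(2)=-3; μ^(3)=-18

((0, 0, 4, 2); (0, 2, 0, 0); (2, 0, 0, 0))


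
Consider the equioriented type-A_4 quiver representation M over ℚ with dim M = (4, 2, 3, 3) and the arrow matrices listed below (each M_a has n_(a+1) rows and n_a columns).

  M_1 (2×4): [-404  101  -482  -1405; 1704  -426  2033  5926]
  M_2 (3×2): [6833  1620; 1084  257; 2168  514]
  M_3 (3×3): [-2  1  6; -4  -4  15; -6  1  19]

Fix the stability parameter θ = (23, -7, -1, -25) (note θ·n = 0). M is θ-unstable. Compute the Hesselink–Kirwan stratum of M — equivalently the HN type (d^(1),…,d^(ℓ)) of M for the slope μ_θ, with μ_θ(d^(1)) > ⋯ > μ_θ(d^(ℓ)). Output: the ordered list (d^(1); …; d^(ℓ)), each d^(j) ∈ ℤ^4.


Interval decomposition of M: I[1,1]^2, I[1,3], I[1,4], I[3,4], I[4,4].
HN type (ℓ=5): μ^(1)=23; μ^(2)=5; μ^(3)=-5/2; μ^(4)=-13; μ^(5)=-25

((2, 0, 0, 0); (1, 1, 1, 0); (1, 1, 1, 1); (0, 0, 1, 1); (0, 0, 0, 1))


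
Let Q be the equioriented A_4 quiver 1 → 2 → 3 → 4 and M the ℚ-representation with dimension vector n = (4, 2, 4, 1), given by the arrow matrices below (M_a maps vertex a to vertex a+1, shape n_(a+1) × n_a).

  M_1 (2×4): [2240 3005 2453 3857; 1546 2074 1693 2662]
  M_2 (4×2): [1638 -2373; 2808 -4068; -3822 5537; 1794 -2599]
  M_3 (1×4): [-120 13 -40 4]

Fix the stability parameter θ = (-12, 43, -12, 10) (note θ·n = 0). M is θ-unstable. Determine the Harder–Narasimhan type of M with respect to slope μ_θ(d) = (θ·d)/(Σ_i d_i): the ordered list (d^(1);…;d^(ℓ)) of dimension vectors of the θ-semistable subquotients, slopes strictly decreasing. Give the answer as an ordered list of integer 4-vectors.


Via rank(M_{q-1}∘⋯∘M_p): M ≅ I[1,1]^2, I[1,2], I[1,3], I[3,3]^2, I[3,4].
μ_θ-semistable layers: μ^(1)=43; μ^(2)=31/2; μ^(3)=10; μ^(4)=-12

((0, 1, 0, 0); (0, 1, 1, 0); (0, 0, 0, 1); (4, 0, 3, 0))


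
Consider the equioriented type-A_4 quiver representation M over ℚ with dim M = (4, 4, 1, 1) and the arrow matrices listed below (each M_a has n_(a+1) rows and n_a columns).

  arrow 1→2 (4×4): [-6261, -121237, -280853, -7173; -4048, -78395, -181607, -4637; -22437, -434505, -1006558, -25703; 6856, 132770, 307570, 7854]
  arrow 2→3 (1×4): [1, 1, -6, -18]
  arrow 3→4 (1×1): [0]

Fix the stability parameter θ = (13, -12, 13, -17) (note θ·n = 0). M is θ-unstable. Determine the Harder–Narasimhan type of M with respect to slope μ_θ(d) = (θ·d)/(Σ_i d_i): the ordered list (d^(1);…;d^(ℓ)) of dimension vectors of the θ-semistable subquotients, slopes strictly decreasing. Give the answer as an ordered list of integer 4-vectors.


Barcode: M ≅ I[1,1], I[1,2]^2, I[1,3], I[2,2], I[4,4]. HN layers by μ_θ (4 steps, strictly decreasing):
  μ^(1)=13; μ^(2)=1/2; μ^(3)=-12; μ^(4)=-17

((1, 0, 1, 0); (3, 3, 0, 0); (0, 1, 0, 0); (0, 0, 0, 1))


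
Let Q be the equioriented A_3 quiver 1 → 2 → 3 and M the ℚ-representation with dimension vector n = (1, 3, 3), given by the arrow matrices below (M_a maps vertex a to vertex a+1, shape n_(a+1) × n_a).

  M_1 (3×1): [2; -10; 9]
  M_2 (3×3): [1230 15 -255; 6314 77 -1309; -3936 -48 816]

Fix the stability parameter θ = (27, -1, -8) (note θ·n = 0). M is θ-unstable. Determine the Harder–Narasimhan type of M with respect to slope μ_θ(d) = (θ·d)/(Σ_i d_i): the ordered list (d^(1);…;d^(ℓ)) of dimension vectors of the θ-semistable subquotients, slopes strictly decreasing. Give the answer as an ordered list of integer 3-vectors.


Via rank(M_{q-1}∘⋯∘M_p): M ≅ I[1,3], I[2,2]^2, I[3,3]^2.
μ_θ-semistable layers: μ^(1)=6; μ^(2)=-1; μ^(3)=-8

((1, 1, 1); (0, 2, 0); (0, 0, 2))


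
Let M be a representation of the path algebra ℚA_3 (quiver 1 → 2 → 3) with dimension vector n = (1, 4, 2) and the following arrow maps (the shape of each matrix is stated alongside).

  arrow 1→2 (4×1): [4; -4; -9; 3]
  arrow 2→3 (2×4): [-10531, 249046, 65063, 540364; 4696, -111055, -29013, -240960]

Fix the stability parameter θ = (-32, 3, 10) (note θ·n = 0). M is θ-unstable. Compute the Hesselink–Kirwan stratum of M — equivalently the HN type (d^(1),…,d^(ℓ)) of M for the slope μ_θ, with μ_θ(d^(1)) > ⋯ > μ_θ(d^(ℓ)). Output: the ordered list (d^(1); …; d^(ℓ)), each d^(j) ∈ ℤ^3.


Barcode: M ≅ I[1,3], I[2,2]^2, I[2,3]. HN layers by μ_θ (3 steps, strictly decreasing):
  μ^(1)=10; μ^(2)=3; μ^(3)=-32

((0, 0, 2); (0, 4, 0); (1, 0, 0))


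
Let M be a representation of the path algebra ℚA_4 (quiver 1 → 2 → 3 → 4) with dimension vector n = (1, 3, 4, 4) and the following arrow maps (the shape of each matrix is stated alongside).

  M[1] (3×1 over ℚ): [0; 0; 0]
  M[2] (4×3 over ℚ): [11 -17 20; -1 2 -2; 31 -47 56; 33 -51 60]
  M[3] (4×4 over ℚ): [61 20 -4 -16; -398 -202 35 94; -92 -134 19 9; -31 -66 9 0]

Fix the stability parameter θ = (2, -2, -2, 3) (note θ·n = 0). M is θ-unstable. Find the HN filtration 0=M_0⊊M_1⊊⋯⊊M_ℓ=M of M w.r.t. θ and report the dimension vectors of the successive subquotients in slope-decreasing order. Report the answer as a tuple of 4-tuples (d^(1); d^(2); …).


Interval decomposition of M: I[1,1], I[2,2], I[2,3], I[2,4], I[3,4]^2, I[4,4].
HN type (ℓ=3): μ^(1)=3; μ^(2)=2; μ^(3)=-2

((0, 0, 0, 4); (1, 0, 0, 0); (0, 3, 4, 0))


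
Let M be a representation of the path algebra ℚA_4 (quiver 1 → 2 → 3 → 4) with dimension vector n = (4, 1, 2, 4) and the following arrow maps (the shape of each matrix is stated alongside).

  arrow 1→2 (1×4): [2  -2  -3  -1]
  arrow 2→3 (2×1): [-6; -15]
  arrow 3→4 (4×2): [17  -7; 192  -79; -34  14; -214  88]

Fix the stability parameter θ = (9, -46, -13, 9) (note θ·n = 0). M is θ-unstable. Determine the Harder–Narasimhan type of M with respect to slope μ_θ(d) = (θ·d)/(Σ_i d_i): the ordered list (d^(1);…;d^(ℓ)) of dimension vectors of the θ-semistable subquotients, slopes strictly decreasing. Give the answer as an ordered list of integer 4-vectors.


Barcode: M ≅ I[1,1]^3, I[1,4], I[3,4], I[4,4]^2. HN layers by μ_θ (3 steps, strictly decreasing):
  μ^(1)=9; μ^(2)=-13; μ^(3)=-37/2

((3, 0, 0, 4); (0, 0, 2, 0); (1, 1, 0, 0))


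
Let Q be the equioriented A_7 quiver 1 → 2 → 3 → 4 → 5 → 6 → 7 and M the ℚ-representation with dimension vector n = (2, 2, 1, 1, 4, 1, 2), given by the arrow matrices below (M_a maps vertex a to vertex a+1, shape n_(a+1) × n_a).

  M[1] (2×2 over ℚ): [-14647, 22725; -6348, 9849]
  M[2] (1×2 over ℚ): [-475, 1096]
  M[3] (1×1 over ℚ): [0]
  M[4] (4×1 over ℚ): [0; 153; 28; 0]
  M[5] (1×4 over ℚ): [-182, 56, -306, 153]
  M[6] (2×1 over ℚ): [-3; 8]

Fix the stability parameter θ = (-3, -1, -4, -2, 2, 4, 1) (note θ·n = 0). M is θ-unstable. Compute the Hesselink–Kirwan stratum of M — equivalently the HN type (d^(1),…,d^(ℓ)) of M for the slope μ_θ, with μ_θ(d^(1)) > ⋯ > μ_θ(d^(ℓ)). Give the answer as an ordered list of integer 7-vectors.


Barcode: M ≅ I[1,2], I[1,3], I[4,5], I[5,5]^2, I[5,7], I[7,7]. HN layers by μ_θ (7 steps, strictly decreasing):
  μ^(1)=5/2; μ^(2)=2; μ^(3)=1; μ^(4)=-1; μ^(5)=-2; μ^(6)=-5/2; μ^(7)=-3

((0, 0, 0, 0, 0, 1, 1); (0, 0, 0, 0, 4, 0, 0); (0, 0, 0, 0, 0, 0, 1); (0, 1, 0, 0, 0, 0, 0); (0, 0, 0, 1, 0, 0, 0); (0, 1, 1, 0, 0, 0, 0); (2, 0, 0, 0, 0, 0, 0))


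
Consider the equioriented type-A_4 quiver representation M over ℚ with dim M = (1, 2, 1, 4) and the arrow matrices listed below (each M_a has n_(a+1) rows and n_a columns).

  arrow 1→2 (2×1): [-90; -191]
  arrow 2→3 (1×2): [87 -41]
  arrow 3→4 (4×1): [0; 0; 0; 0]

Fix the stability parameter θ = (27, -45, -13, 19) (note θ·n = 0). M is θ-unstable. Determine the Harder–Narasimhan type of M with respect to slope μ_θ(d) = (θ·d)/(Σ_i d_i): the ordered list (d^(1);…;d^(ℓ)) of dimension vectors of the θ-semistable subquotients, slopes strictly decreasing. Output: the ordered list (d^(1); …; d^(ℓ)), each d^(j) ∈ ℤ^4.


Barcode: M ≅ I[1,3], I[2,2], I[4,4]^4. HN layers by μ_θ (3 steps, strictly decreasing):
  μ^(1)=19; μ^(2)=-31/3; μ^(3)=-45

((0, 0, 0, 4); (1, 1, 1, 0); (0, 1, 0, 0))


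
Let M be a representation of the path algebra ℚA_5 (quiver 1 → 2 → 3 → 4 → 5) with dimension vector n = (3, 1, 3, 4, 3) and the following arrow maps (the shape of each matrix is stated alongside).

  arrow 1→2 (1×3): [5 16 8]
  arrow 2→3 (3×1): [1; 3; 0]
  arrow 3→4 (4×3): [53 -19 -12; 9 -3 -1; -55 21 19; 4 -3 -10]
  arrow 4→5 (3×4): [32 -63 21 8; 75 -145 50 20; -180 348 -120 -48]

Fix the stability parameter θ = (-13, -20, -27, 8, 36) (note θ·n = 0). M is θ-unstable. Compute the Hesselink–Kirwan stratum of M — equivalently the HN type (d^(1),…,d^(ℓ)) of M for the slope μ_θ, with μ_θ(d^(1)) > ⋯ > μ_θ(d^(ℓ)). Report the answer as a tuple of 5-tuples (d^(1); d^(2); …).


Barcode: M ≅ I[1,1]^2, I[1,4], I[3,5]^2, I[4,4], I[5,5]. HN layers by μ_θ (5 steps, strictly decreasing):
  μ^(1)=36; μ^(2)=8; μ^(3)=-13; μ^(4)=-20; μ^(5)=-27

((0, 0, 0, 0, 3); (0, 0, 0, 4, 0); (2, 0, 0, 0, 0); (1, 1, 1, 0, 0); (0, 0, 2, 0, 0))


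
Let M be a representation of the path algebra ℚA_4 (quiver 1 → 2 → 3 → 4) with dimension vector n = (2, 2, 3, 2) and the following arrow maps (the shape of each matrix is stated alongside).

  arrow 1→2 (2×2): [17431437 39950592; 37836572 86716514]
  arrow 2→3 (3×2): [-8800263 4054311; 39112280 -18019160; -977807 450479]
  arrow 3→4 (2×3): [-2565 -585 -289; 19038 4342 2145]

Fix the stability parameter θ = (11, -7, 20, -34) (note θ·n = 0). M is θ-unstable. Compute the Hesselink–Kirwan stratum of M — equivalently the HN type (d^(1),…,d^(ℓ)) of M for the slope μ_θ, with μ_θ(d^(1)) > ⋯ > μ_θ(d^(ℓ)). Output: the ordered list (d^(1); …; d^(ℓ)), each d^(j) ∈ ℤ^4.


Barcode: M ≅ I[1,2], I[1,4], I[3,3], I[3,4]. HN layers by μ_θ (4 steps, strictly decreasing):
  μ^(1)=20; μ^(2)=2; μ^(3)=-5/2; μ^(4)=-7

((0, 0, 1, 0); (1, 1, 0, 0); (1, 1, 1, 1); (0, 0, 1, 1))


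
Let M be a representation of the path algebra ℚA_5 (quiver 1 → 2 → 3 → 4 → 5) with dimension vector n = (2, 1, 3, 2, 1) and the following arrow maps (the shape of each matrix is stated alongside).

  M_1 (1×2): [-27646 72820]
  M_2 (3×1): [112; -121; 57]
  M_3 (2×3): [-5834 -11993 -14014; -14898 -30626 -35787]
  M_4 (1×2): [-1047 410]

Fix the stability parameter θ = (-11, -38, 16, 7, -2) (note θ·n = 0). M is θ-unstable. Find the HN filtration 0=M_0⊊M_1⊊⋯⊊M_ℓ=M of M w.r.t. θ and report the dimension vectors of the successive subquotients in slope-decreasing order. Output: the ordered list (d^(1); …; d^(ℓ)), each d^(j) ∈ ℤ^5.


Via rank(M_{q-1}∘⋯∘M_p): M ≅ I[1,1], I[1,5], I[3,3], I[3,4].
μ_θ-semistable layers: μ^(1)=16; μ^(2)=23/2; μ^(3)=7; μ^(4)=-11; μ^(5)=-49/2

((0, 0, 1, 0, 0); (0, 0, 1, 1, 0); (0, 0, 1, 1, 1); (1, 0, 0, 0, 0); (1, 1, 0, 0, 0))


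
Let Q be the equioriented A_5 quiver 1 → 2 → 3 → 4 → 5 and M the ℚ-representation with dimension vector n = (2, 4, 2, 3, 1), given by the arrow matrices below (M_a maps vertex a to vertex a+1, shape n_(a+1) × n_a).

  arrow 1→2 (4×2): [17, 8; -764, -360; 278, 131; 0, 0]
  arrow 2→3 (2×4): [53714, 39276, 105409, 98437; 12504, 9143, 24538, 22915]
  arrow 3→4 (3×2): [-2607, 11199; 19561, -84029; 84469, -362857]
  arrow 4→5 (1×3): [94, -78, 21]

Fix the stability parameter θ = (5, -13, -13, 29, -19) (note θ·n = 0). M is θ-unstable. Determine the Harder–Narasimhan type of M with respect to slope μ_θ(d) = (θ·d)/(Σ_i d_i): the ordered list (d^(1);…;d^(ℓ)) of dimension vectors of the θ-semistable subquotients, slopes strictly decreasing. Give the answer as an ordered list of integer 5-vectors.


Interval decomposition of M: I[1,2], I[1,5], I[2,2], I[2,4], I[4,4].
HN type (ℓ=5): μ^(1)=29; μ^(2)=5; μ^(3)=-4; μ^(4)=-7; μ^(5)=-13

((0, 0, 0, 2, 0); (0, 0, 0, 1, 1); (1, 1, 0, 0, 0); (1, 1, 1, 0, 0); (0, 2, 1, 0, 0))


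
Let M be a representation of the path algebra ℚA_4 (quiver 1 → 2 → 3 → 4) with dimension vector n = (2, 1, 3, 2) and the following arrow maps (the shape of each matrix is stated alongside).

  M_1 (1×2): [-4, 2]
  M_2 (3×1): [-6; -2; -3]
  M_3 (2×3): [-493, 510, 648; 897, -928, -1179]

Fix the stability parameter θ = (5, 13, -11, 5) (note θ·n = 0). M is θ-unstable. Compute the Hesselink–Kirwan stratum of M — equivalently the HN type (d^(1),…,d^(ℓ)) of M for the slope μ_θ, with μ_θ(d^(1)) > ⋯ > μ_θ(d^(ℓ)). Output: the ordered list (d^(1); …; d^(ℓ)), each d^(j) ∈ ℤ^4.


Via rank(M_{q-1}∘⋯∘M_p): M ≅ I[1,1], I[1,4], I[3,3], I[3,4].
μ_θ-semistable layers: μ^(1)=5; μ^(2)=7/3; μ^(3)=-11

((1, 0, 0, 2); (1, 1, 1, 0); (0, 0, 2, 0))


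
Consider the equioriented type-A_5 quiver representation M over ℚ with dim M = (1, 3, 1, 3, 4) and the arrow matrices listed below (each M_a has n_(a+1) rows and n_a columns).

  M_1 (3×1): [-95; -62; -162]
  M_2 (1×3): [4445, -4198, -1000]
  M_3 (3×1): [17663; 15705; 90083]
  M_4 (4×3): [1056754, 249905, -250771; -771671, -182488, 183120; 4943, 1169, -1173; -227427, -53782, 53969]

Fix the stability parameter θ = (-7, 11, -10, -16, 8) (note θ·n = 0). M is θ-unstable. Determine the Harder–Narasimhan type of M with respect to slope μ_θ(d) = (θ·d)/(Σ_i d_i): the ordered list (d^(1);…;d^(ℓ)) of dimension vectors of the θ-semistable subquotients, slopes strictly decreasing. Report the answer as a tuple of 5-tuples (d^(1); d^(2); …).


Interval decomposition of M: I[1,5], I[2,2]^2, I[4,5]^2, I[5,5].
HN type (ℓ=5): μ^(1)=11; μ^(2)=8; μ^(3)=-5; μ^(4)=-7; μ^(5)=-16

((0, 2, 0, 0, 0); (0, 0, 0, 0, 4); (0, 1, 1, 1, 0); (1, 0, 0, 0, 0); (0, 0, 0, 2, 0))


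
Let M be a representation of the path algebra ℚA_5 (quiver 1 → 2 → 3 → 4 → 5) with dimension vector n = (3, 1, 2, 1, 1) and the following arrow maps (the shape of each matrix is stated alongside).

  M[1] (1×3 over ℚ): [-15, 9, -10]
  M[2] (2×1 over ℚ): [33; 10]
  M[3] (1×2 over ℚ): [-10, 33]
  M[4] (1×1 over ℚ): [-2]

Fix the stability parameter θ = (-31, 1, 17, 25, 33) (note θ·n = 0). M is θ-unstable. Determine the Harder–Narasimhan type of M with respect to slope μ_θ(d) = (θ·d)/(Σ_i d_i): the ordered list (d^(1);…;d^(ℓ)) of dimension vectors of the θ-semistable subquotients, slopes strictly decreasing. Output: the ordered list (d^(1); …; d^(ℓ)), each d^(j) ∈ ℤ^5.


Interval decomposition of M: I[1,1]^2, I[1,3], I[3,5].
HN type (ℓ=5): μ^(1)=33; μ^(2)=25; μ^(3)=17; μ^(4)=1; μ^(5)=-31

((0, 0, 0, 0, 1); (0, 0, 0, 1, 0); (0, 0, 2, 0, 0); (0, 1, 0, 0, 0); (3, 0, 0, 0, 0))


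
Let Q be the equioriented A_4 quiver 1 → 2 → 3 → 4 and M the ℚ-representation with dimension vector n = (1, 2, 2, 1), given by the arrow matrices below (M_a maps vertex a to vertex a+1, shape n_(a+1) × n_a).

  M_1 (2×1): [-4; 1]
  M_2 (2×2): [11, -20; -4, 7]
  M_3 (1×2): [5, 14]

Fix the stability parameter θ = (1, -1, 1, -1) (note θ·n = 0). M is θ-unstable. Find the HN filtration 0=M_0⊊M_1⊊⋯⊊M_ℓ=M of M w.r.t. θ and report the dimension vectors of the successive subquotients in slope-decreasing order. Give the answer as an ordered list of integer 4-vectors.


Interval decomposition of M: I[1,4], I[2,3].
HN type (ℓ=3): μ^(1)=1; μ^(2)=0; μ^(3)=-1

((0, 0, 1, 0); (1, 1, 1, 1); (0, 1, 0, 0))


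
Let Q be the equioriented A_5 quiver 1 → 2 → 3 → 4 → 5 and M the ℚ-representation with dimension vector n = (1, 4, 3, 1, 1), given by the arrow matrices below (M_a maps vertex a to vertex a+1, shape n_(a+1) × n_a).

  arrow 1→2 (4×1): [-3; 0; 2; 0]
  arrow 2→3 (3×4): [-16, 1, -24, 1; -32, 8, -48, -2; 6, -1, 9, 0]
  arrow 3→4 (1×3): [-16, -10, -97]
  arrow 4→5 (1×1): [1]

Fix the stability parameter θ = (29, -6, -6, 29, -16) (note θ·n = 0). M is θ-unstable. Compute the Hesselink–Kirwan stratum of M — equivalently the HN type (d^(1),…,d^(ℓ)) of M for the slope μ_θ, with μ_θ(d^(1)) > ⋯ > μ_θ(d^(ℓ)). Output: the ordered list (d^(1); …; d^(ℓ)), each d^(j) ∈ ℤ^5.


Via rank(M_{q-1}∘⋯∘M_p): M ≅ I[1,2], I[2,3]^2, I[2,5].
μ_θ-semistable layers: μ^(1)=23/2; μ^(2)=13/2; μ^(3)=-6

((1, 1, 0, 0, 0); (0, 0, 0, 1, 1); (0, 3, 3, 0, 0))


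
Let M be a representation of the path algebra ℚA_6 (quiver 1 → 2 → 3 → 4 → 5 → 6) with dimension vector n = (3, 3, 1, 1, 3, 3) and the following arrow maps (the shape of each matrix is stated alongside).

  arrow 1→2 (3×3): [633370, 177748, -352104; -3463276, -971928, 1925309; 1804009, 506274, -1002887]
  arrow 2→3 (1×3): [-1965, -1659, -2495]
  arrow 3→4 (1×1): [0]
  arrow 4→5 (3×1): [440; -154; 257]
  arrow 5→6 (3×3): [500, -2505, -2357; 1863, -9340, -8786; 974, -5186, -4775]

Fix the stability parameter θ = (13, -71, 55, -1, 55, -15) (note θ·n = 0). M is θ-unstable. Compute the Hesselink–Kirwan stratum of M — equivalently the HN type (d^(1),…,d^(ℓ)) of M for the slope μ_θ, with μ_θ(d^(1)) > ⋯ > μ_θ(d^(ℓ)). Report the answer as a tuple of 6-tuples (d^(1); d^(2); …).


Barcode: M ≅ I[1,1], I[1,2], I[1,3], I[2,2], I[4,6], I[5,6]^2. HN layers by μ_θ (6 steps, strictly decreasing):
  μ^(1)=55; μ^(2)=20; μ^(3)=13; μ^(4)=-1; μ^(5)=-29; μ^(6)=-71

((0, 0, 1, 0, 0, 0); (0, 0, 0, 0, 3, 3); (1, 0, 0, 0, 0, 0); (0, 0, 0, 1, 0, 0); (2, 2, 0, 0, 0, 0); (0, 1, 0, 0, 0, 0))


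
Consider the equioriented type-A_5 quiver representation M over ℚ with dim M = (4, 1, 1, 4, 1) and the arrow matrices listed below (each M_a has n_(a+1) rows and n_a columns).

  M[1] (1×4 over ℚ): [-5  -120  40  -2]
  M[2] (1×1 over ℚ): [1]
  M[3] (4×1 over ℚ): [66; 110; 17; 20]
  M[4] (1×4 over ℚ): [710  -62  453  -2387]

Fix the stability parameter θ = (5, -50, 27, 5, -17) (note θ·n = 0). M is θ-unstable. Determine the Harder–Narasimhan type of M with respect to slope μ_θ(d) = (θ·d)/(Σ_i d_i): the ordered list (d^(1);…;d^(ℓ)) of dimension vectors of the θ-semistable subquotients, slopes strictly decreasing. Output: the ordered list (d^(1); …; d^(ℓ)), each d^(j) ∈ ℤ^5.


Via rank(M_{q-1}∘⋯∘M_p): M ≅ I[1,1]^3, I[1,5], I[4,4]^3.
μ_θ-semistable layers: μ^(1)=5; μ^(2)=-45/2

((3, 0, 1, 4, 1); (1, 1, 0, 0, 0))


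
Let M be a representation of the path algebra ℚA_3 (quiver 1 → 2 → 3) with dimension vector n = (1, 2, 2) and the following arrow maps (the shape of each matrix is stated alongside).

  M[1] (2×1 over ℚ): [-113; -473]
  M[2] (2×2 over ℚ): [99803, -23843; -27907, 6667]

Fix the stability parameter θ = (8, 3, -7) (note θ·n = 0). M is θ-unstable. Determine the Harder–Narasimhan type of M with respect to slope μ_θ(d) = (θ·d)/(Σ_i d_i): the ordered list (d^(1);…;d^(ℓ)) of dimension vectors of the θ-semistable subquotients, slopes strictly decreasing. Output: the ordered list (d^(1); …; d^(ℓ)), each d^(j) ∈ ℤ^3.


Interval decomposition of M: I[1,2], I[2,3], I[3,3].
HN type (ℓ=3): μ^(1)=11/2; μ^(2)=-2; μ^(3)=-7

((1, 1, 0); (0, 1, 1); (0, 0, 1))


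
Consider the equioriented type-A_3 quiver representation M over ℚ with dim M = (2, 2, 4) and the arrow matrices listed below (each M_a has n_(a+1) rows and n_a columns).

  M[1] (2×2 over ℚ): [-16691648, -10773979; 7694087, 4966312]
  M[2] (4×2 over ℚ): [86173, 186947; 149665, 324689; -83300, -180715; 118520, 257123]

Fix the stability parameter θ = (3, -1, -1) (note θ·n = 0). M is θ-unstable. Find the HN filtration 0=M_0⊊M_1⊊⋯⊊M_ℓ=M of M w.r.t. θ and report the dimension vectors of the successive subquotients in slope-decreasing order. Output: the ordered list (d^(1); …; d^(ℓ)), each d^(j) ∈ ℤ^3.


Interval decomposition of M: I[1,3]^2, I[3,3]^2.
HN type (ℓ=2): μ^(1)=1/3; μ^(2)=-1

((2, 2, 2); (0, 0, 2))


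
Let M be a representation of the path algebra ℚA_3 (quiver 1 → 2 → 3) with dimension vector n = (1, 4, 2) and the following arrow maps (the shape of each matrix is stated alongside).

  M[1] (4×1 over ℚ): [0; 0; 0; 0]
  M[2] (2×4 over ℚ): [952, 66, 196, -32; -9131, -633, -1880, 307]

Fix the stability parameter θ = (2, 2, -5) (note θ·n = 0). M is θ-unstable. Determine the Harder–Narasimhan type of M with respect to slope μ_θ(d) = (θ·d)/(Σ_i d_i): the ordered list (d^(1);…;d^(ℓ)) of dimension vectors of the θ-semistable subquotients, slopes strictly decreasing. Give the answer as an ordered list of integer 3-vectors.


Interval decomposition of M: I[1,1], I[2,2]^2, I[2,3]^2.
HN type (ℓ=2): μ^(1)=2; μ^(2)=-3/2

((1, 2, 0); (0, 2, 2))


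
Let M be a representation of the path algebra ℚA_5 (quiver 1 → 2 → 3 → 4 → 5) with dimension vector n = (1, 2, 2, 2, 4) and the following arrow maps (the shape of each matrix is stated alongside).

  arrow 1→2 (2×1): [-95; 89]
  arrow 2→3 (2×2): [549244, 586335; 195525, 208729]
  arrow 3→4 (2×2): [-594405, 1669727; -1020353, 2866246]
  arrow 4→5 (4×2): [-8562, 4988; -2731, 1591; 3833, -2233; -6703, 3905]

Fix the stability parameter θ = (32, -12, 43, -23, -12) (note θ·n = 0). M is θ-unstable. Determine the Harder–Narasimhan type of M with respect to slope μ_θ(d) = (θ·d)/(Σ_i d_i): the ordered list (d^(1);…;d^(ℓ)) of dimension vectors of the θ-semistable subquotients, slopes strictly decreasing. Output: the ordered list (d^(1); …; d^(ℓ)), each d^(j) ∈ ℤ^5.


Barcode: M ≅ I[1,5], I[2,5], I[5,5]^2. HN layers by μ_θ (3 steps, strictly decreasing):
  μ^(1)=28/5; μ^(2)=8/3; μ^(3)=-12

((1, 1, 1, 1, 1); (0, 0, 1, 1, 1); (0, 1, 0, 0, 2))


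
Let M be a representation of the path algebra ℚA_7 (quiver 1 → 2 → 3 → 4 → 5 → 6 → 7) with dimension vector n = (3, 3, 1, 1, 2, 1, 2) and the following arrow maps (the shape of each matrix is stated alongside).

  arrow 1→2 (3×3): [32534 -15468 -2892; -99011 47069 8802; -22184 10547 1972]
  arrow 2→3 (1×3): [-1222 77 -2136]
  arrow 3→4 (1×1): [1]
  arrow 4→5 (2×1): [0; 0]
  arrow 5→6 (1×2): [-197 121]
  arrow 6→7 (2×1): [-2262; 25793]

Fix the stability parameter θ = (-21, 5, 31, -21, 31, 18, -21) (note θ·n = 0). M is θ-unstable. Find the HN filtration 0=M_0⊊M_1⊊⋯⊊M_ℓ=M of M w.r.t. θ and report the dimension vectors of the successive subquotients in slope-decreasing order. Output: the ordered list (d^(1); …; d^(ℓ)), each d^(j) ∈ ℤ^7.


Barcode: M ≅ I[1,2]^2, I[1,4], I[5,5], I[5,7], I[7,7]. HN layers by μ_θ (4 steps, strictly decreasing):
  μ^(1)=31; μ^(2)=28/3; μ^(3)=5; μ^(4)=-21

((0, 0, 0, 0, 1, 0, 0); (0, 0, 0, 0, 1, 1, 1); (0, 3, 1, 1, 0, 0, 0); (3, 0, 0, 0, 0, 0, 1))


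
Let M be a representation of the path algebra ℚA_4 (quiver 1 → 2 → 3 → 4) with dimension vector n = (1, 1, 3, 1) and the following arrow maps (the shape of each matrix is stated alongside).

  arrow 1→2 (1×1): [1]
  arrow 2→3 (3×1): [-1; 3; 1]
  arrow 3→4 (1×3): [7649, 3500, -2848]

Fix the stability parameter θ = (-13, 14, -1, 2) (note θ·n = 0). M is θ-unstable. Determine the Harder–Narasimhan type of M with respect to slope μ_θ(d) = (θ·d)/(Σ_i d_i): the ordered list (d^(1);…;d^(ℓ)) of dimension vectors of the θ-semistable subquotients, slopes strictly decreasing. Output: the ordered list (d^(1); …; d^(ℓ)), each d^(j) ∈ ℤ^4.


Barcode: M ≅ I[1,4], I[3,3]^2. HN layers by μ_θ (3 steps, strictly decreasing):
  μ^(1)=5; μ^(2)=-1; μ^(3)=-13

((0, 1, 1, 1); (0, 0, 2, 0); (1, 0, 0, 0))


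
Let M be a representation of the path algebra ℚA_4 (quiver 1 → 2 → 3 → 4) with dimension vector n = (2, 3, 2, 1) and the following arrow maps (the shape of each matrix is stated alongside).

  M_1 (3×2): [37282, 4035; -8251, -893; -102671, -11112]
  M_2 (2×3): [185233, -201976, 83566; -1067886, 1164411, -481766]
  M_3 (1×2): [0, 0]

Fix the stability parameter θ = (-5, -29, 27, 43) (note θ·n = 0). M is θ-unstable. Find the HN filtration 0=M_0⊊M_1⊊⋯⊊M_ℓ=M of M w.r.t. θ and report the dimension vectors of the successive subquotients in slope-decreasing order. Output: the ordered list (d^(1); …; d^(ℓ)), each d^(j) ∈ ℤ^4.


Interval decomposition of M: I[1,3]^2, I[2,2], I[4,4].
HN type (ℓ=4): μ^(1)=43; μ^(2)=27; μ^(3)=-17; μ^(4)=-29

((0, 0, 0, 1); (0, 0, 2, 0); (2, 2, 0, 0); (0, 1, 0, 0))


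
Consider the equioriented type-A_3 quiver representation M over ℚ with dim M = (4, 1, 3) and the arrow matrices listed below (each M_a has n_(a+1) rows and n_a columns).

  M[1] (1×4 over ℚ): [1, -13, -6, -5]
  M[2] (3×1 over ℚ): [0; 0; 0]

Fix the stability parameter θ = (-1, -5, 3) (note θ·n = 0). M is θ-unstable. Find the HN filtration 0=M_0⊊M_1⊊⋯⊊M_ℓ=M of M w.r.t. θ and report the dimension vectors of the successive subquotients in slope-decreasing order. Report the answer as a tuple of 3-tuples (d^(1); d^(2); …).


Barcode: M ≅ I[1,1]^3, I[1,2], I[3,3]^3. HN layers by μ_θ (3 steps, strictly decreasing):
  μ^(1)=3; μ^(2)=-1; μ^(3)=-3

((0, 0, 3); (3, 0, 0); (1, 1, 0))


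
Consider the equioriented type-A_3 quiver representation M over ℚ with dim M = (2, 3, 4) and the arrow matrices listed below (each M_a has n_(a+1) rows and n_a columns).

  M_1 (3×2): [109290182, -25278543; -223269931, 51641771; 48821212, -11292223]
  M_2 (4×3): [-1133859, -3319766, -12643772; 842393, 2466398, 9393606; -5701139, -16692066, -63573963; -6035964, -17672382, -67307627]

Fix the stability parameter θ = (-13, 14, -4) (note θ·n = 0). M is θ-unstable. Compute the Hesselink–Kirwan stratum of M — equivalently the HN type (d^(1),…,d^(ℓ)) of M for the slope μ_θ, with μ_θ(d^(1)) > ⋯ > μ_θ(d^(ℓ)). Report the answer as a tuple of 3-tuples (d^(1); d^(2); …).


Via rank(M_{q-1}∘⋯∘M_p): M ≅ I[1,3]^2, I[2,3], I[3,3].
μ_θ-semistable layers: μ^(1)=5; μ^(2)=-4; μ^(3)=-13

((0, 3, 3); (0, 0, 1); (2, 0, 0))


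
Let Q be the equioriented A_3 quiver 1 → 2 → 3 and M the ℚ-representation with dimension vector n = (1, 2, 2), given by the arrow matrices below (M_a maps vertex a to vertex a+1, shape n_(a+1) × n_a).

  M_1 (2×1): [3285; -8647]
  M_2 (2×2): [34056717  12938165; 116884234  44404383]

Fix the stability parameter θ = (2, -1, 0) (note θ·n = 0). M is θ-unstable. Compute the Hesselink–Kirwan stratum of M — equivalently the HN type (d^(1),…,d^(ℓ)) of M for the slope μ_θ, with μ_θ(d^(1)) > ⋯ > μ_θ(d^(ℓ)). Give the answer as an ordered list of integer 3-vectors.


Via rank(M_{q-1}∘⋯∘M_p): M ≅ I[1,3], I[2,3].
μ_θ-semistable layers: μ^(1)=1/3; μ^(2)=0; μ^(3)=-1

((1, 1, 1); (0, 0, 1); (0, 1, 0))


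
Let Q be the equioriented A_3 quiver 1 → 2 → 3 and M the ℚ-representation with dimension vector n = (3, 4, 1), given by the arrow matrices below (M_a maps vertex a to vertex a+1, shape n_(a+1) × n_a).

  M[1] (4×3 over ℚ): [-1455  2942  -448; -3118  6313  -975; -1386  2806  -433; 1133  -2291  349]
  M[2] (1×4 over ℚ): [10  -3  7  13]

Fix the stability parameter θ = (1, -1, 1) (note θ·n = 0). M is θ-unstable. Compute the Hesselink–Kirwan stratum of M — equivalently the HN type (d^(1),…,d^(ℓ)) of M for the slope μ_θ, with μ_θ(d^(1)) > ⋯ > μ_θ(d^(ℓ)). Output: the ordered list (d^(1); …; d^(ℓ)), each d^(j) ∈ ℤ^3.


Barcode: M ≅ I[1,2]^2, I[1,3], I[2,2]. HN layers by μ_θ (3 steps, strictly decreasing):
  μ^(1)=1; μ^(2)=0; μ^(3)=-1

((0, 0, 1); (3, 3, 0); (0, 1, 0))


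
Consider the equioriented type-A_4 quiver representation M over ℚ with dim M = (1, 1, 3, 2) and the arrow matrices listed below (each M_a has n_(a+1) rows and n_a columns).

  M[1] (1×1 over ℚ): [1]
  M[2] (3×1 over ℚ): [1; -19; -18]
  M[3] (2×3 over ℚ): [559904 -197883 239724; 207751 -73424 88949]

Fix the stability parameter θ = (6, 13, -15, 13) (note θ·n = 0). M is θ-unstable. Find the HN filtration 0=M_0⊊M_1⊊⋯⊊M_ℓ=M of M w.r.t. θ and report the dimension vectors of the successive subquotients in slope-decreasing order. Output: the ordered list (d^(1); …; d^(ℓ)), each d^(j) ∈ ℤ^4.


Via rank(M_{q-1}∘⋯∘M_p): M ≅ I[1,4], I[3,3], I[3,4].
μ_θ-semistable layers: μ^(1)=13; μ^(2)=4/3; μ^(3)=-15

((0, 0, 0, 2); (1, 1, 1, 0); (0, 0, 2, 0))


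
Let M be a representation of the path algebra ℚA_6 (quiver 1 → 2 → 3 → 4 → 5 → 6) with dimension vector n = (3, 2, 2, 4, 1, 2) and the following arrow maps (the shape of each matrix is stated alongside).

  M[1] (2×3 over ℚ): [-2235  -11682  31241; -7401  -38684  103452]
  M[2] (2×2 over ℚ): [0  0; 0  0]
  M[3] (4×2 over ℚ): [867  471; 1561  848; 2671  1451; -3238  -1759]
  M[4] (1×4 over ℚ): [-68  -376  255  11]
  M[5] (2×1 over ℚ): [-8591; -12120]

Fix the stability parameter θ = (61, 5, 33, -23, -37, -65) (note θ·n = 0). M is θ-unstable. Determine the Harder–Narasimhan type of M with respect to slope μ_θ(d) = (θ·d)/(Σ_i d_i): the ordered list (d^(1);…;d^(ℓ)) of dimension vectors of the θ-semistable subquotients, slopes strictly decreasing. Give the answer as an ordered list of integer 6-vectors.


Via rank(M_{q-1}∘⋯∘M_p): M ≅ I[1,1], I[1,2]^2, I[3,4], I[3,6], I[4,4]^2, I[6,6].
μ_θ-semistable layers: μ^(1)=61; μ^(2)=33; μ^(3)=5; μ^(4)=-23; μ^(5)=-65

((1, 0, 0, 0, 0, 0); (2, 2, 0, 0, 0, 0); (0, 0, 1, 1, 0, 0); (0, 0, 1, 3, 1, 1); (0, 0, 0, 0, 0, 1))


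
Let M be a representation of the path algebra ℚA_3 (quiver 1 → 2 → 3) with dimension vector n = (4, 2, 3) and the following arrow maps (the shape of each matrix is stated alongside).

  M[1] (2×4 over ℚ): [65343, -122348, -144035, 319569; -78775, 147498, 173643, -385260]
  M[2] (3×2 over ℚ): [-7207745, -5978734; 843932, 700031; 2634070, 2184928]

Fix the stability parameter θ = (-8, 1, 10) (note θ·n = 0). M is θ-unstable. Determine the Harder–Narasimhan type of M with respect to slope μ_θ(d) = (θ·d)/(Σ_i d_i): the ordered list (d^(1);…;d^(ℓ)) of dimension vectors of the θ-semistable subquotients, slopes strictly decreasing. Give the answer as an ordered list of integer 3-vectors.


Interval decomposition of M: I[1,1]^2, I[1,3]^2, I[3,3].
HN type (ℓ=3): μ^(1)=10; μ^(2)=1; μ^(3)=-8

((0, 0, 3); (0, 2, 0); (4, 0, 0))


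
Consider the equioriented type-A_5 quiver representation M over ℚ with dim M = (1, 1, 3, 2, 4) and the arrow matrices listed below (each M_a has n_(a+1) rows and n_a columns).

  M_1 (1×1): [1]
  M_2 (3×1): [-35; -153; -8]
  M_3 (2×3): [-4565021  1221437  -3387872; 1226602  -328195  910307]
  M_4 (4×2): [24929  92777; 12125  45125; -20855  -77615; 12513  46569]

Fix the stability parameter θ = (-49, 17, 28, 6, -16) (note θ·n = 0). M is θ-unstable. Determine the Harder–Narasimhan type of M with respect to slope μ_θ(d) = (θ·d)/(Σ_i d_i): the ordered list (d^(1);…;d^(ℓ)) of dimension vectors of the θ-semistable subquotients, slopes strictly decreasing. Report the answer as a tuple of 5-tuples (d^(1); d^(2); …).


Barcode: M ≅ I[1,5], I[3,3], I[3,4], I[5,5]^3. HN layers by μ_θ (5 steps, strictly decreasing):
  μ^(1)=28; μ^(2)=17; μ^(3)=35/4; μ^(4)=-16; μ^(5)=-49

((0, 0, 1, 0, 0); (0, 0, 1, 1, 0); (0, 1, 1, 1, 1); (0, 0, 0, 0, 3); (1, 0, 0, 0, 0))


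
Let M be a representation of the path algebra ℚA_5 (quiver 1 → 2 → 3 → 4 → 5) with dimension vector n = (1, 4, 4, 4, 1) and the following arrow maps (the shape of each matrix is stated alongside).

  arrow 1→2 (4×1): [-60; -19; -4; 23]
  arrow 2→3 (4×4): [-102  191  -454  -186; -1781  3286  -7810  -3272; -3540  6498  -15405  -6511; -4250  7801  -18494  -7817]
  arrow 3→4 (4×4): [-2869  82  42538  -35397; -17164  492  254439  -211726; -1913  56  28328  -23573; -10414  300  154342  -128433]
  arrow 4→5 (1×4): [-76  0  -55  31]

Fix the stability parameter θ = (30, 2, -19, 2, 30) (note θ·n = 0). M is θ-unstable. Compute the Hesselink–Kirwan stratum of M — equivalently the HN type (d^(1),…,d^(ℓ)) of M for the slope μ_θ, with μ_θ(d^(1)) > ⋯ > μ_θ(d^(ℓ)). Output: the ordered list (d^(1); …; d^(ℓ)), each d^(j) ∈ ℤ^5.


Via rank(M_{q-1}∘⋯∘M_p): M ≅ I[1,5], I[2,4]^3.
μ_θ-semistable layers: μ^(1)=30; μ^(2)=15/4; μ^(3)=2; μ^(4)=-17/2

((0, 0, 0, 0, 1); (1, 1, 1, 1, 0); (0, 0, 0, 3, 0); (0, 3, 3, 0, 0))


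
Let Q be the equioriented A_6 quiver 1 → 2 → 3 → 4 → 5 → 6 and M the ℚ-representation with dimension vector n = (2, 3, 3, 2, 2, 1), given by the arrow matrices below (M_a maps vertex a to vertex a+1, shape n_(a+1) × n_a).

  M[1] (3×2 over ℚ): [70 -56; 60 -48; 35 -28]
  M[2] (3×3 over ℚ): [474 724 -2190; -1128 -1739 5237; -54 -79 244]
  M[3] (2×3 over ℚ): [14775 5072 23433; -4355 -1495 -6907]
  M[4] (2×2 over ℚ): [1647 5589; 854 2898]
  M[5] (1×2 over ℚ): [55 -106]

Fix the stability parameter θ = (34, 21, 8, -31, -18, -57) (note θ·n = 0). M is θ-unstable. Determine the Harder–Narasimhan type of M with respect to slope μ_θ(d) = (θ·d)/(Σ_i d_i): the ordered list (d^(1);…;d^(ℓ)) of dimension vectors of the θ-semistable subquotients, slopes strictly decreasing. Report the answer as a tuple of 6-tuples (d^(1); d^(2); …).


Barcode: M ≅ I[1,1], I[1,6], I[2,3], I[2,4], I[5,5]. HN layers by μ_θ (5 steps, strictly decreasing):
  μ^(1)=34; μ^(2)=29/2; μ^(3)=-2/3; μ^(4)=-43/6; μ^(5)=-18

((1, 0, 0, 0, 0, 0); (0, 1, 1, 0, 0, 0); (0, 1, 1, 1, 0, 0); (1, 1, 1, 1, 1, 1); (0, 0, 0, 0, 1, 0))


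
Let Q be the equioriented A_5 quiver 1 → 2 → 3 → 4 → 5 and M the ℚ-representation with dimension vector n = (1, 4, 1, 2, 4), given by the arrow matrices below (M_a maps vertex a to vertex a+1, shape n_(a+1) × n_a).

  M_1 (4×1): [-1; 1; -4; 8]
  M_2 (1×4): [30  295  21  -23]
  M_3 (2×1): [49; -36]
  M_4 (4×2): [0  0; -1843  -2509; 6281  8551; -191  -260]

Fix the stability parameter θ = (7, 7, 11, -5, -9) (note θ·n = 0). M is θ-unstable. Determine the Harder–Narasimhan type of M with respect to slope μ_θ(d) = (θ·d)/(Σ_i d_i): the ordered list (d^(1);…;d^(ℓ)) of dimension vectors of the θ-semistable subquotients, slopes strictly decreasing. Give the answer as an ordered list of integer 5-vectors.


Barcode: M ≅ I[1,5], I[2,2]^3, I[4,5], I[5,5]^2. HN layers by μ_θ (4 steps, strictly decreasing):
  μ^(1)=7; μ^(2)=11/5; μ^(3)=-7; μ^(4)=-9

((0, 3, 0, 0, 0); (1, 1, 1, 1, 1); (0, 0, 0, 1, 1); (0, 0, 0, 0, 2))


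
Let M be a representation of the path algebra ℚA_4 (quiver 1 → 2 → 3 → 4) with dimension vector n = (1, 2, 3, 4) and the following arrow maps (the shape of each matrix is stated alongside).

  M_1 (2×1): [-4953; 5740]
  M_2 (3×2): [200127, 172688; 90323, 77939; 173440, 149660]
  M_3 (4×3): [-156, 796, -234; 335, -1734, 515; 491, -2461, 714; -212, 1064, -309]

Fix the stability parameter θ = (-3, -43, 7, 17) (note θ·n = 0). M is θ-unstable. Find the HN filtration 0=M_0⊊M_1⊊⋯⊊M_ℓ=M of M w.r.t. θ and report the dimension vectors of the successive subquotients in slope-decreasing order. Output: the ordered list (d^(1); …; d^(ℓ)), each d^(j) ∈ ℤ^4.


Barcode: M ≅ I[1,4], I[2,4], I[3,4], I[4,4]. HN layers by μ_θ (4 steps, strictly decreasing):
  μ^(1)=17; μ^(2)=7; μ^(3)=-23; μ^(4)=-43

((0, 0, 0, 4); (0, 0, 3, 0); (1, 1, 0, 0); (0, 1, 0, 0))


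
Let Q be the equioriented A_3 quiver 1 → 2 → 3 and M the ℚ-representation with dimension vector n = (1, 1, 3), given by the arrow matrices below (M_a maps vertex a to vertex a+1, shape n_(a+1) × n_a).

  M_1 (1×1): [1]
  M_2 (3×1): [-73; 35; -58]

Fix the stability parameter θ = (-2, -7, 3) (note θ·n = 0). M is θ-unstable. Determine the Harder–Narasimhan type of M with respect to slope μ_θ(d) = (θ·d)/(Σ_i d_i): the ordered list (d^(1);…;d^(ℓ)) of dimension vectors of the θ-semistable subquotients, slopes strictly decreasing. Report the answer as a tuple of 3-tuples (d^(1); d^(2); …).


Barcode: M ≅ I[1,3], I[3,3]^2. HN layers by μ_θ (2 steps, strictly decreasing):
  μ^(1)=3; μ^(2)=-9/2

((0, 0, 3); (1, 1, 0))


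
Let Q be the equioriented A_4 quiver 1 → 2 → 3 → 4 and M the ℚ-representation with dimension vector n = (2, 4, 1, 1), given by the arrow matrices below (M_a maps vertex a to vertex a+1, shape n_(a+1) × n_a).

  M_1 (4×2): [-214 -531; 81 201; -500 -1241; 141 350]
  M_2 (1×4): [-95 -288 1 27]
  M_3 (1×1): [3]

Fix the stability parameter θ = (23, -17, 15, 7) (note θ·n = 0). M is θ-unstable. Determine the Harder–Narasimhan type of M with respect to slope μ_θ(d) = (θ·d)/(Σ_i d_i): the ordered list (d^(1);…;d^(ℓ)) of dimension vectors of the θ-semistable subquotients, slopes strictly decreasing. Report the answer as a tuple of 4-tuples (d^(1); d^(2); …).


Barcode: M ≅ I[1,2], I[1,4], I[2,2]^2. HN layers by μ_θ (3 steps, strictly decreasing):
  μ^(1)=11; μ^(2)=3; μ^(3)=-17

((0, 0, 1, 1); (2, 2, 0, 0); (0, 2, 0, 0))
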